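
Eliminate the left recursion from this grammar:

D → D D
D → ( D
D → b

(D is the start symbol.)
D is directly left-recursive. The standard transformation for
  A → A α₁ | ... | A α_m | β₁ | ... | β_n
is
  A  → β₁ A' | ... | β_n A'
  A' → α₁ A' | ... | α_m A' | ε

D → ( D becomes D → ( D D'
D → b becomes D → b D'
D → D D becomes D' → D D'
Add D' → ε

Resulting grammar:
D → ( D D'
D → b D'
D' → D D'
D' → ε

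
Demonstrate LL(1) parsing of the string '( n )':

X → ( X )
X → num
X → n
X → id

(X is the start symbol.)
LL(1) parsing maintains a stack (initially the start symbol over $) and the input. At each step: if the stack top is a terminal, match it against the current input token; if it is a non-terminal N, replace it with the RHS of M[N, lookahead] (the unique production whose predict set contains the lookahead).

Stack is shown with the top on the left.

Stack    Input    Action
------------------------
X $      ( n ) $  output X → ( X )
( X ) $  ( n ) $  match '('
X ) $    n ) $    output X → n
n ) $    n ) $    match 'n'
) $      ) $      match ')'
$        $        accept

The string is accepted.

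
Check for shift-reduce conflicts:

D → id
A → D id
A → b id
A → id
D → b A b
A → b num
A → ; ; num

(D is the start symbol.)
No shift-reduce conflicts

A shift-reduce conflict occurs when an LR(0) state has both:
  - a complete (reduce) item [A → α .] (dot at the end), and
  - a shift item [B → β . c γ] (dot before a terminal).

Augment with D' → D and build the canonical LR(0) collection (I0 = CLOSURE({[D' → . D]}), then GOTO on every symbol after a dot until no new states appear). It has 15 states:
  I0: { [D → . b A b], [D → . id], [D' → . D] }  — shift
  I1: { [D' → D .] }  — accept
  I2: { [A → . ; ; num], [A → . D id], [A → . b id], [A → . b num], [A → . id], [D → . b A b], [D → . id], [D → b . A b] }  — shift
  I3: { [D → id .] }  — reduce
  I4: { [A → ; . ; num] }  — shift
  I5: { [D → b A . b] }  — shift
  I6: { [A → D . id] }  — shift
  I7: { [A → . ; ; num], [A → . D id], [A → . b id], [A → . b num], [A → . id], [A → b . id], [A → b . num], [D → . b A b], [D → . id], [D → b . A b] }  — shift
  I8: { [A → id .], [D → id .] }  — 2 reduces
  I9: { [A → b id .], [A → id .], [D → id .] }  — 3 reduces
  I10: { [A → b num .] }  — reduce
  I11: { [A → D id .] }  — reduce
  I12: { [D → b A b .] }  — reduce
  I13: { [A → ; ; . num] }  — shift
  I14: { [A → ; ; num .] }  — reduce

No state contains both a complete item and a shift item.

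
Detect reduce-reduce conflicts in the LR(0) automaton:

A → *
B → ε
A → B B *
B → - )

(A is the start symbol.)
Augment with A' → A and build the canonical LR(0) collection (I0 = CLOSURE({[A' → . A]}), then GOTO on every symbol after a dot until no new states appear). It has 8 states:
  I0: { [A → . *], [A → . B B *], [A' → . A], [B → . - )], [B → .] }  — shift, reduce
  I1: { [A → * .] }  — reduce
  I2: { [B → - . )] }  — shift
  I3: { [A' → A .] }  — accept
  I4: { [A → B . B *], [B → . - )], [B → .] }  — shift, reduce
  I5: { [A → B B . *] }  — shift
  I6: { [A → B B * .] }  — reduce
  I7: { [B → - ) .] }  — reduce

No state contains more than one complete item.

Answer: No reduce-reduce conflicts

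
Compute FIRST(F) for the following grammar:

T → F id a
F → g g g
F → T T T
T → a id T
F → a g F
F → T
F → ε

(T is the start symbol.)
{ 'a', 'g', 'id', ε }

To compute FIRST(F), examine every production with F on the left-hand side, reading each right-hand side left to right until a non-nullable symbol is reached.

FIRST sets of the other non-terminals involved (by the same procedure, iterated to a fixed point):
  FIRST(T) = { 'a', 'g', 'id' }

From F → g g g:
  - g is a terminal: add 'g' and stop
From F → T T T:
  - T is a non-terminal: add FIRST(T) \ {ε} = { 'a', 'g', 'id' }
    T is not nullable, so stop
From F → a g F:
  - a is a terminal: add 'a' and stop
From F → T:
  - T is a non-terminal: add FIRST(T) \ {ε} = { 'a', 'g', 'id' }
    T is not nullable, so stop
From F → ε:
  - ε-production, so ε ∈ FIRST(F)

Collecting: FIRST(F) = { 'a', 'g', 'id', ε }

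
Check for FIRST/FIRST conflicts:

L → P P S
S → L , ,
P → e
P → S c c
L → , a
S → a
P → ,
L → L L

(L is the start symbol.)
Yes. L → P P S / L → ',' a on { ',' }; L → P P S / L → L L on { ',', 'a', 'e' }; L → ',' a / L → L L on { ',' }; S → L ',' ',' / S → a on { 'a' }; P → e / P → S c c on { 'e' }; P → S c c / P → ',' on { ',' }

FIRST sets of the non-terminals at (or reachable through a nullable prefix from) the front of some alternative:
  FIRST(P) = { ',', 'a', 'e' }
  FIRST(L) = { ',', 'a', 'e' }
  FIRST(S) = { ',', 'a', 'e' }

Productions for L:
  L → P P S: FIRST = { ',', 'a', 'e' }
  L → , a: FIRST = { ',' }
  L → L L: FIRST = { ',', 'a', 'e' }
Productions for S:
  S → L , ,: FIRST = { ',', 'a', 'e' }
  S → a: FIRST = { 'a' }
Productions for P:
  P → e: FIRST = { 'e' }
  P → S c c: FIRST = { ',', 'a', 'e' }
  P → ,: FIRST = { ',' }

Conflict for L: L → P P S and L → , a
  Overlap: { ',' }
Conflict for L: L → P P S and L → L L
  Overlap: { ',', 'a', 'e' }
Conflict for L: L → , a and L → L L
  Overlap: { ',' }
Conflict for S: S → L , , and S → a
  Overlap: { 'a' }
Conflict for P: P → e and P → S c c
  Overlap: { 'e' }
Conflict for P: P → S c c and P → ,
  Overlap: { ',' }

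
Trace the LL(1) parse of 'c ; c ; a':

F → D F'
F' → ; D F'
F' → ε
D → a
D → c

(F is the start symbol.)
Stack is shown with the top on the left.

Stack     Input        Action
-----------------------------
F $       c ; c ; a $  output F → D F'
D F' $    c ; c ; a $  output D → c
c F' $    c ; c ; a $  match 'c'
F' $      ; c ; a $    output F' → ; D F'
; D F' $  ; c ; a $    match ';'
D F' $    c ; a $      output D → c
c F' $    c ; a $      match 'c'
F' $      ; a $        output F' → ; D F'
; D F' $  ; a $        match ';'
D F' $    a $          output D → a
a F' $    a $          match 'a'
F' $      $            output F' → ε
$         $            accept

The string is accepted.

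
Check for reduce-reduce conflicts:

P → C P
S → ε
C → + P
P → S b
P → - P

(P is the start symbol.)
No reduce-reduce conflicts

A reduce-reduce conflict occurs when an LR(0) state has two complete items [A → α .] and [B → β .] — both call for a reduction, and with no lookahead the parser cannot choose between them.

Augment with P' → P and build the canonical LR(0) collection (I0 = CLOSURE({[P' → . P]}), then GOTO on every symbol after a dot until no new states appear). It has 10 states:
  I0: { [C → . + P], [P → . - P], [P → . C P], [P → . S b], [P' → . P], [S → .] }  — shift, reduce
  I1: { [C → + . P], [C → . + P], [P → . - P], [P → . C P], [P → . S b], [S → .] }  — shift, reduce
  I2: { [C → . + P], [P → - . P], [P → . - P], [P → . C P], [P → . S b], [S → .] }  — shift, reduce
  I3: { [C → . + P], [P → . - P], [P → . C P], [P → . S b], [P → C . P], [S → .] }  — shift, reduce
  I4: { [P' → P .] }  — accept
  I5: { [P → S . b] }  — shift
  I6: { [P → S b .] }  — reduce
  I7: { [P → C P .] }  — reduce
  I8: { [P → - P .] }  — reduce
  I9: { [C → + P .] }  — reduce

No state contains more than one complete item.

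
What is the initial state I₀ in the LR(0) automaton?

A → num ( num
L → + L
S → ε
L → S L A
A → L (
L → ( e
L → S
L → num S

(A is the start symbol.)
{ [A → . L (], [A → . num ( num], [A' → . A], [L → . ( e], [L → . + L], [L → . S L A], [L → . S], [L → . num S], [S → .] }

First, augment the grammar with A' → A
I₀ = CLOSURE({ [A' → . A] }):
  [A' → . A] has the dot before A: add [A → . num ( num], [A → . L (]
  [A → . L (] has the dot before L: add [L → . + L], [L → . S L A], [L → . ( e], [L → . S], [L → . num S]
  [L → . S L A] has the dot before S: add [S → .]
No further items can be added.

I₀ = { [A → . L (], [A → . num ( num], [A' → . A], [L → . ( e], [L → . + L], [L → . S L A], [L → . S], [L → . num S], [S → .] }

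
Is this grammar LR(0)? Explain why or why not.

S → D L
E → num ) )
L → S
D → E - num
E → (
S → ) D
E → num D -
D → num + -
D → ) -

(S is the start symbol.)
A grammar is LR(0) if no state in the canonical LR(0) collection has:
  - both a shift item (dot before a terminal) and a complete item (shift-reduce conflict), or
  - two or more complete items (reduce-reduce conflict; the accept item [S' → S .] counts as a complete item here).

Augment with S' → S and build the canonical LR(0) collection (I0 = CLOSURE({[S' → . S]}), then GOTO on every symbol after a dot until no new states appear). It has 20 states:
  I0: { [D → . ) -], [D → . E - num], [D → . num + -], [E → . (], [E → . num ) )], [E → . num D -], [S → . ) D], [S → . D L], [S' → . S] }  — shift
  I1: { [E → ( .] }  — reduce
  I2: { [D → ) . -], [D → . ) -], [D → . E - num], [D → . num + -], [E → . (], [E → . num ) )], [E → . num D -], [S → ) . D] }  — shift
  I3: { [D → . ) -], [D → . E - num], [D → . num + -], [E → . (], [E → . num ) )], [E → . num D -], [L → . S], [S → . ) D], [S → . D L], [S → D . L] }  — shift
  I4: { [D → E . - num] }  — shift
  I5: { [S' → S .] }  — accept
  I6: { [D → . ) -], [D → . E - num], [D → . num + -], [D → num . + -], [E → . (], [E → . num ) )], [E → . num D -], [E → num . ) )], [E → num . D -] }  — shift
  I7: { [D → ) . -], [E → num ) . )] }  — shift
  I8: { [D → num + . -] }  — shift
  I9: { [E → num D . -] }  — shift
  I10: { [E → num D - .] }  — reduce
  I11: { [D → num + - .] }  — reduce
  I12: { [E → num ) ) .] }  — reduce
  I13: { [D → ) - .] }  — reduce
  I14: { [D → E - . num] }  — shift
  I15: { [D → E - num .] }  — reduce
  I16: { [S → D L .] }  — reduce
  I17: { [L → S .] }  — reduce
  I18: { [D → ) . -] }  — shift
  I19: { [S → ) D .] }  — reduce

Every state is either a pure shift/goto state or contains exactly one complete item and nothing to shift — no conflicts. The grammar is LR(0).

Answer: Yes, the grammar is LR(0)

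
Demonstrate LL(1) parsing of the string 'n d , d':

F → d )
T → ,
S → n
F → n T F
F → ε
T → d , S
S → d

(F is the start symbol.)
Stack is shown with the top on the left.

Stack      Input      Action
----------------------------
F $        n d , d $  output F → n T F
n T F $    n d , d $  match 'n'
T F $      d , d $    output T → d , S
d , S F $  d , d $    match 'd'
, S F $    , d $      match ','
S F $      d $        output S → d
d F $      d $        match 'd'
F $        $          output F → ε
$          $          accept

The string is accepted.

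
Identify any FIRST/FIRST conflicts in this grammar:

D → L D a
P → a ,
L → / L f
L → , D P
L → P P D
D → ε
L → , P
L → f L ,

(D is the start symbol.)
Yes. L → ',' D P / L → ',' P on { ',' }

A FIRST/FIRST conflict occurs when two productions N → α and N → β for the same non-terminal have FIRST(α) ∩ FIRST(β) ≠ ∅ (with ε ∈ FIRST of a nullable right-hand side, so two nullable alternatives also conflict).

FIRST sets of the non-terminals at (or reachable through a nullable prefix from) the front of some alternative:
  FIRST(L) = { ',', '/', 'a', 'f' }
  FIRST(P) = { 'a' }

Productions for D:
  D → L D a: FIRST = { ',', '/', 'a', 'f' }
  D → ε: FIRST = { ε }
Productions for L:
  L → / L f: FIRST = { '/' }
  L → , D P: FIRST = { ',' }
  L → P P D: FIRST = { 'a' }
  L → , P: FIRST = { ',' }
  L → f L ,: FIRST = { 'f' }
P has only one production, so no FIRST/FIRST conflict is possible there.

Conflict for L: L → , D P and L → , P
  Overlap: { ',' }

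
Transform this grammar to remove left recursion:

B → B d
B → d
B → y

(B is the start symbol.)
B is directly left-recursive. The standard transformation for
  A → A α₁ | ... | A α_m | β₁ | ... | β_n
is
  A  → β₁ A' | ... | β_n A'
  A' → α₁ A' | ... | α_m A' | ε

B → d becomes B → d B'
B → y becomes B → y B'
B → B d becomes B' → d B'
Add B' → ε

Resulting grammar:
B → d B'
B → y B'
B' → d B'
B' → ε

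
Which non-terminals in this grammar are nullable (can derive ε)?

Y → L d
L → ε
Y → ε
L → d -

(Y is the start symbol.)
A non-terminal is nullable if it can derive ε (the empty string): either it has an ε-production, or it has a production whose right-hand side consists entirely of nullable non-terminals.

ε-productions: L → ε, Y → ε
So L, Y are immediately nullable.
Every non-terminal is now nullable.
Nullable = { 'L', 'Y' }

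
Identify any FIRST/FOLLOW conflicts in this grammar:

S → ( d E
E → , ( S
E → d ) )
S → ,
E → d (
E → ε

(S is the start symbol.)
No FIRST/FOLLOW conflicts.

Nullable non-terminals: E.

E: nullable alternative(s) E → ε; FOLLOW(E) = { $ }
  E → , ( S: FIRST \ {ε} = { ',' } — disjoint from FOLLOW(E)
  E → d ) ): FIRST \ {ε} = { 'd' } — disjoint from FOLLOW(E)
  E → d (: FIRST \ {ε} = { 'd' } — disjoint from FOLLOW(E)
  E → ε: FIRST \ {ε} = { } — this is the only nullable alternative, skip

S has no nullable alternative, so no FIRST/FOLLOW check is needed there.

No FIRST/FOLLOW conflicts found.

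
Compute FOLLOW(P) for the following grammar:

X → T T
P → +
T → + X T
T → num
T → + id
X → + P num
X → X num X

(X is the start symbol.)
In X → + P num: P is followed by num, add FIRST(num) \ {ε} = { 'num' }

Taking the union: FOLLOW(P) = { 'num' }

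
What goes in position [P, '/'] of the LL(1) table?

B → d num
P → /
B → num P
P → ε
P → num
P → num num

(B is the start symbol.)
P → /

To find M[P, '/'], we find productions for P where '/' is in the predict set (PREDICT(N → α) = (FIRST(α) \ {ε}) ∪ (FOLLOW(N) if α ⇒* ε)).

Relevant sets:
  FOLLOW(P) = { $ }

P → /: PREDICT = { '/' }
  '/' is in predict set, so this production goes in M[P, '/']
P → ε: PREDICT = { $ }
P → num: PREDICT = { 'num' }
P → num num: PREDICT = { 'num' }

M[P, '/'] = P → /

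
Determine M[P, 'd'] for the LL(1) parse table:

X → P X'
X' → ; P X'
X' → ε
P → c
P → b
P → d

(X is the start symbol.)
P → d

To find M[P, 'd'], we find productions for P where 'd' is in the predict set (PREDICT(N → α) = (FIRST(α) \ {ε}) ∪ (FOLLOW(N) if α ⇒* ε)).

P → c: PREDICT = { 'c' }
P → b: PREDICT = { 'b' }
P → d: PREDICT = { 'd' }
  'd' is in predict set, so this production goes in M[P, 'd']

M[P, 'd'] = P → d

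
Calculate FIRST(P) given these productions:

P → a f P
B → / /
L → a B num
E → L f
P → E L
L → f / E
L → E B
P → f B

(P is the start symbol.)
To compute FIRST(P), examine every production with P on the left-hand side, reading each right-hand side left to right until a non-nullable symbol is reached.

FIRST sets of the other non-terminals involved (by the same procedure, iterated to a fixed point):
  FIRST(E) = { 'a', 'f' }

From P → a f P:
  - a is a terminal: add 'a' and stop
From P → E L:
  - E is a non-terminal: add FIRST(E) \ {ε} = { 'a', 'f' }
    E is not nullable, so stop
From P → f B:
  - f is a terminal: add 'f' and stop

Collecting: FIRST(P) = { 'a', 'f' }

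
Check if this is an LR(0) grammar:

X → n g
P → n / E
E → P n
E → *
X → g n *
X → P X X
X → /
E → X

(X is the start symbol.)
A grammar is LR(0) if no state in the canonical LR(0) collection has:
  - both a shift item (dot before a terminal) and a complete item (shift-reduce conflict), or
  - two or more complete items (reduce-reduce conflict; the accept item [X' → X .] counts as a complete item here).

Augment with X' → X and build the canonical LR(0) collection (I0 = CLOSURE({[X' → . X]}), then GOTO on every symbol after a dot until no new states appear). It has 17 states:
  I0: { [P → . n / E], [X → . /], [X → . P X X], [X → . g n *], [X → . n g], [X' → . X] }  — shift
  I1: { [X → / .] }  — reduce
  I2: { [P → . n / E], [X → . /], [X → . P X X], [X → . g n *], [X → . n g], [X → P . X X] }  — shift
  I3: { [X' → X .] }  — accept
  I4: { [X → g . n *] }  — shift
  I5: { [P → n . / E], [X → n . g] }  — shift
  I6: { [E → . *], [E → . P n], [E → . X], [P → . n / E], [P → n / . E], [X → . /], [X → . P X X], [X → . g n *], [X → . n g] }  — shift
  I7: { [X → n g .] }  — reduce
  I8: { [E → * .] }  — reduce
  I9: { [P → n / E .] }  — reduce
  I10: { [E → P . n], [P → . n / E], [X → . /], [X → . P X X], [X → . g n *], [X → . n g], [X → P . X X] }  — shift
  I11: { [E → X .] }  — reduce
  I12: { [P → . n / E], [X → . /], [X → . P X X], [X → . g n *], [X → . n g], [X → P X . X] }  — shift
  I13: { [E → P n .], [P → n . / E], [X → n . g] }  — shift, reduce
  I14: { [X → P X X .] }  — reduce
  I15: { [X → g n . *] }  — shift
  I16: { [X → g n * .] }  — reduce

Conflict in state I13:
  Shift-reduce conflict between [E → P n .] and [P → n . / E]
So the grammar is NOT LR(0).

Answer: No. Shift-reduce conflict between [E → P n .] and [P → n . / E]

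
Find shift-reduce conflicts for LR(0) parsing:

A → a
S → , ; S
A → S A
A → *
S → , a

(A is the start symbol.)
A shift-reduce conflict occurs when an LR(0) state has both:
  - a complete (reduce) item [A → α .] (dot at the end), and
  - a shift item [B → β . c γ] (dot before a terminal).

Augment with A' → A and build the canonical LR(0) collection (I0 = CLOSURE({[A' → . A]}), then GOTO on every symbol after a dot until no new states appear). It has 10 states:
  I0: { [A → . *], [A → . S A], [A → . a], [A' → . A], [S → . , ; S], [S → . , a] }  — shift
  I1: { [A → * .] }  — reduce
  I2: { [S → , . ; S], [S → , . a] }  — shift
  I3: { [A' → A .] }  — accept
  I4: { [A → . *], [A → . S A], [A → . a], [A → S . A], [S → . , ; S], [S → . , a] }  — shift
  I5: { [A → a .] }  — reduce
  I6: { [A → S A .] }  — reduce
  I7: { [S → , ; . S], [S → . , ; S], [S → . , a] }  — shift
  I8: { [S → , a .] }  — reduce
  I9: { [S → , ; S .] }  — reduce

No state contains both a complete item and a shift item.

Answer: No shift-reduce conflicts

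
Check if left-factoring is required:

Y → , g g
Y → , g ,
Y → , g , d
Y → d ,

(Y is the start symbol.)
Left-factoring is needed when two productions for the same non-terminal
share a common prefix on the right-hand side.

Productions for Y:
  Y → , g g
  Y → , g ,
  Y → , g , d
  Y → d ,

Found common prefix ', g' in productions for Y

Answer: Yes, Y has productions with common prefix ', g'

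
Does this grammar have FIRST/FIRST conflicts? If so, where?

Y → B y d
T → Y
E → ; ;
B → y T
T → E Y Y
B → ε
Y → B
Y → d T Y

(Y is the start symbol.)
FIRST sets of the non-terminals at (or reachable through a nullable prefix from) the front of some alternative:
  FIRST(B) = { 'y', ε }
  FIRST(Y) = { 'd', 'y', ε }
  FIRST(E) = { ';' }

Productions for Y:
  Y → B y d: FIRST = { 'y' }
  Y → B: FIRST = { 'y', ε }
  Y → d T Y: FIRST = { 'd' }
Productions for T:
  T → Y: FIRST = { 'd', 'y', ε }
  T → E Y Y: FIRST = { ';' }
Productions for B:
  B → y T: FIRST = { 'y' }
  B → ε: FIRST = { ε }
E has only one production, so no FIRST/FIRST conflict is possible there.

Conflict for Y: Y → B y d and Y → B
  Overlap: { 'y' }

Answer: Yes. Y → B y d / Y → B on { 'y' }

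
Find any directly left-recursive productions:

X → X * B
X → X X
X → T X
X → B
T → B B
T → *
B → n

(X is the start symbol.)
Yes, X is left-recursive

X → X * B: LEFT RECURSIVE (starts with X)
X → X X: LEFT RECURSIVE (starts with X)
X → T X: starts with T
X → B: starts with B
T → B B: starts with B
T → *: starts with '*'
B → n: starts with n

The grammar has direct left recursion on: X.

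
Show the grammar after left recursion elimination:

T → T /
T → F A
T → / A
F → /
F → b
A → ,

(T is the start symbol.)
T is directly left-recursive. The standard transformation for
  A → A α₁ | ... | A α_m | β₁ | ... | β_n
is
  A  → β₁ A' | ... | β_n A'
  A' → α₁ A' | ... | α_m A' | ε

T → F A becomes T → F A T'
T → / A becomes T → / A T'
T → T / becomes T' → / T'
Add T' → ε

Productions for other non-terminals are unchanged:
  F → /
  F → b
  A → ,

Resulting grammar:
T → F A T'
T → / A T'
T' → / T'
T' → ε
F → /
F → b
A → ,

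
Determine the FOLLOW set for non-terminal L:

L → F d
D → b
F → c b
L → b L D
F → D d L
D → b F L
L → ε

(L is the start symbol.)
L is the start symbol, so $ ∈ FOLLOW(L).
In L → b L D: L is followed by D, add FIRST(D) \ {ε} = { 'b' }
In F → D d L: L is at the end, add FOLLOW(F)
In D → b F L: L is at the end, add FOLLOW(D)

The FOLLOW sets referred to above (computed the same way, to a fixed point):
  FOLLOW(F) = { $, 'b', 'c', 'd' }
  FOLLOW(D) = { $, 'b', 'c', 'd' }

Taking the union: FOLLOW(L) = { $, 'b', 'c', 'd' }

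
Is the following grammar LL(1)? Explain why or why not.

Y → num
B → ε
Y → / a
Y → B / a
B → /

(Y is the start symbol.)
Relevant sets:
  FIRST(B) = { '/', ε }
  FOLLOW(B) = { '/' }

For Y:
  PREDICT(Y → num) = { 'num' }
  PREDICT(Y → '/' a) = { '/' }
  PREDICT(Y → B '/' a) = { '/' }
For B:
  PREDICT(B → ε) = { '/' }
  PREDICT(B → '/') = { '/' }

Conflict found: Predict set conflict for Y: { '/' }
The grammar is NOT LL(1).

Answer: No. Predict set conflict for Y: { '/' }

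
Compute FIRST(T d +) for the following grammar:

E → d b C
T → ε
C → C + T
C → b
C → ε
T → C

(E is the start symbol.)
FIRST sets of the non-terminals involved (from the grammar, by fixed-point iteration):
  FIRST(T) = { '+', 'b', ε }

To compute FIRST(T d +), process the symbols left to right:
Symbol T is a non-terminal. Add FIRST(T) \ {ε} = { '+', 'b' }
T is nullable (ε ∈ FIRST(T)), continue to the next symbol.
Symbol d is a terminal. Add 'd' and stop.
FIRST(T d +) = { '+', 'b', 'd' }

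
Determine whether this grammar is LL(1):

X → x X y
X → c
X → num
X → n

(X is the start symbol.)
Yes, the grammar is LL(1).

A grammar is LL(1) if for each non-terminal N with multiple productions, the predict sets of those productions are pairwise disjoint, where PREDICT(N → α) = (FIRST(α) \ {ε}) ∪ (FOLLOW(N) if α ⇒* ε).

For X:
  PREDICT(X → x X y) = { 'x' }
  PREDICT(X → c) = { 'c' }
  PREDICT(X → num) = { 'num' }
  PREDICT(X → n) = { 'n' }

All predict sets are disjoint. The grammar IS LL(1).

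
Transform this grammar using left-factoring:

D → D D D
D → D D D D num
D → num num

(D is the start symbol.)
D → D D D D'
D' → ε
D' → D num
D → num num

Left-factoring transforms A → αβ₁ | αβ₂ into A → αA' and A' → β₁ | β₂
(α is the longest common prefix among the alternatives). Repeat until
no nonterminal has two alternatives with a common prefix.

Round 1: D has alternatives sharing prefix 'D D D'. Introduce D': D → D D D D'
  Add: D' → ε
  Add: D' → D num

No remaining common prefixes — done.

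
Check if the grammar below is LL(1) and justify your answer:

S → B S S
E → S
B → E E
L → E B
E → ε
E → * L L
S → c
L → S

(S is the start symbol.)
A grammar is LL(1) if for each non-terminal N with multiple productions, the predict sets of those productions are pairwise disjoint, where PREDICT(N → α) = (FIRST(α) \ {ε}) ∪ (FOLLOW(N) if α ⇒* ε).

Relevant sets:
  FIRST(B) = { '*', 'c', ε }
  FIRST(S) = { '*', 'c' }
  FIRST(E) = { '*', 'c', ε }
  FOLLOW(E) = { '*', 'c' }
  FOLLOW(L) = { '*', 'c' }

For S:
  PREDICT(S → B S S) = { '*', 'c' }
  PREDICT(S → c) = { 'c' }
For E:
  PREDICT(E → S) = { '*', 'c' }
  PREDICT(E → ε) = { '*', 'c' }
  PREDICT(E → '*' L L) = { '*' }
For L:
  PREDICT(L → E B) = { '*', 'c' }
  PREDICT(L → S) = { '*', 'c' }
B has a single production, so nothing to check there.

Conflict found: Predict set conflict for S: { 'c' }
The grammar is NOT LL(1).

Answer: No. Predict set conflict for S: { 'c' }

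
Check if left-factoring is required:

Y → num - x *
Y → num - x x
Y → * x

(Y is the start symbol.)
Left-factoring is needed when two productions for the same non-terminal
share a common prefix on the right-hand side.

Productions for Y:
  Y → num - x *
  Y → num - x x
  Y → * x

Found common prefix 'num - x' in productions for Y

Answer: Yes, Y has productions with common prefix 'num - x'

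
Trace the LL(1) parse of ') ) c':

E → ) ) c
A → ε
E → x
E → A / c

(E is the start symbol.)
LL(1) parsing maintains a stack (initially the start symbol over $) and the input. At each step: if the stack top is a terminal, match it against the current input token; if it is a non-terminal N, replace it with the RHS of M[N, lookahead] (the unique production whose predict set contains the lookahead).

Stack is shown with the top on the left.

Stack    Input    Action
------------------------
E $      ) ) c $  output E → ) ) c
) ) c $  ) ) c $  match ')'
) c $    ) c $    match ')'
c $      c $      match 'c'
$        $        accept

The string is accepted.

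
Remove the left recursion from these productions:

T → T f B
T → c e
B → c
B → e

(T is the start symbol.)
T → c e T'
T' → f B T'
T' → ε
B → c
B → e

T is directly left-recursive. The standard transformation for
  A → A α₁ | ... | A α_m | β₁ | ... | β_n
is
  A  → β₁ A' | ... | β_n A'
  A' → α₁ A' | ... | α_m A' | ε

T → c e becomes T → c e T'
T → T f B becomes T' → f B T'
Add T' → ε

Productions for other non-terminals are unchanged:
  B → c
  B → e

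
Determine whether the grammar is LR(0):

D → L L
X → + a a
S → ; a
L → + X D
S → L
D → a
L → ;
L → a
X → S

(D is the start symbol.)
No. Reduce-reduce conflict: [D → a .] and [L → a .]

Augment with D' → D and build the canonical LR(0) collection (I0 = CLOSURE({[D' → . D]}), then GOTO on every symbol after a dot until no new states appear). It has 17 states:
  I0: { [D → . L L], [D → . a], [D' → . D], [L → . + X D], [L → . ;], [L → . a] }  — shift
  I1: { [L → + . X D], [L → . + X D], [L → . ;], [L → . a], [S → . ; a], [S → . L], [X → . + a a], [X → . S] }  — shift
  I2: { [L → ; .] }  — reduce
  I3: { [D' → D .] }  — accept
  I4: { [D → L . L], [L → . + X D], [L → . ;], [L → . a] }  — shift
  I5: { [D → a .], [L → a .] }  — 2 reduces
  I6: { [D → L L .] }  — reduce
  I7: { [L → a .] }  — reduce
  I8: { [L → + . X D], [L → . + X D], [L → . ;], [L → . a], [S → . ; a], [S → . L], [X → + . a a], [X → . + a a], [X → . S] }  — shift
  I9: { [L → ; .], [S → ; . a] }  — shift, reduce
  I10: { [S → L .] }  — reduce
  I11: { [X → S .] }  — reduce
  I12: { [D → . L L], [D → . a], [L → + X . D], [L → . + X D], [L → . ;], [L → . a] }  — shift
  I13: { [L → + X D .] }  — reduce
  I14: { [S → ; a .] }  — reduce
  I15: { [L → a .], [X → + a . a] }  — shift, reduce
  I16: { [X → + a a .] }  — reduce

Conflict in state I5:
  Reduce-reduce conflict: [D → a .] and [L → a .]
So the grammar is NOT LR(0).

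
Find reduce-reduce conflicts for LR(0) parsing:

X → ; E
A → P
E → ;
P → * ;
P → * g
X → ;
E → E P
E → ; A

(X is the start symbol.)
Augment with X' → X and build the canonical LR(0) collection (I0 = CLOSURE({[X' → . X]}), then GOTO on every symbol after a dot until no new states appear). It has 11 states:
  I0: { [X → . ; E], [X → . ;], [X' → . X] }  — shift
  I1: { [E → . ; A], [E → . ;], [E → . E P], [X → ; . E], [X → ; .] }  — shift, reduce
  I2: { [X' → X .] }  — accept
  I3: { [A → . P], [E → ; . A], [E → ; .], [P → . * ;], [P → . * g] }  — shift, reduce
  I4: { [E → E . P], [P → . * ;], [P → . * g], [X → ; E .] }  — shift, reduce
  I5: { [P → * . ;], [P → * . g] }  — shift
  I6: { [E → E P .] }  — reduce
  I7: { [P → * ; .] }  — reduce
  I8: { [P → * g .] }  — reduce
  I9: { [E → ; A .] }  — reduce
  I10: { [A → P .] }  — reduce

No state contains more than one complete item.

Answer: No reduce-reduce conflicts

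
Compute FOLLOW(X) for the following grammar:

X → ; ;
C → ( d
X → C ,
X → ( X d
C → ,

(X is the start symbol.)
{ $, 'd' }

To compute FOLLOW(X), find every occurrence of X on a right-hand side N → α X β: add FIRST(β) \ {ε}, and if β is empty or nullable also add FOLLOW(N). Iterate to a fixed point.

X is the start symbol, so $ ∈ FOLLOW(X).
In X → ( X d: X is followed by d, add FIRST(d) \ {ε} = { 'd' }

Taking the union: FOLLOW(X) = { $, 'd' }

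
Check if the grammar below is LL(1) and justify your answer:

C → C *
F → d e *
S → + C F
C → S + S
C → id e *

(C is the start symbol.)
No. Predict set conflict for C: { '+' }

Relevant sets:
  FIRST(C) = { '+', 'id' }
  FIRST(S) = { '+' }

For C:
  PREDICT(C → C '*') = { '+', 'id' }
  PREDICT(C → S '+' S) = { '+' }
  PREDICT(C → id e '*') = { 'id' }
F, S have a single production, so nothing to check there.

Conflict found: Predict set conflict for C: { '+' }
The grammar is NOT LL(1).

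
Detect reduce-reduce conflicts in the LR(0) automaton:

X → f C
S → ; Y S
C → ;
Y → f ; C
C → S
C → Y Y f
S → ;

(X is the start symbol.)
A reduce-reduce conflict occurs when an LR(0) state has two complete items [A → α .] and [B → β .] — both call for a reduction, and with no lookahead the parser cannot choose between them.

Augment with X' → X and build the canonical LR(0) collection (I0 = CLOSURE({[X' → . X]}), then GOTO on every symbol after a dot until no new states appear). It has 15 states:
  I0: { [X → . f C], [X' → . X] }  — shift
  I1: { [X' → X .] }  — accept
  I2: { [C → . ;], [C → . S], [C → . Y Y f], [S → . ; Y S], [S → . ;], [X → f . C], [Y → . f ; C] }  — shift
  I3: { [C → ; .], [S → ; . Y S], [S → ; .], [Y → . f ; C] }  — shift, 2 reduces
  I4: { [X → f C .] }  — reduce
  I5: { [C → S .] }  — reduce
  I6: { [C → Y . Y f], [Y → . f ; C] }  — shift
  I7: { [Y → f . ; C] }  — shift
  I8: { [C → . ;], [C → . S], [C → . Y Y f], [S → . ; Y S], [S → . ;], [Y → . f ; C], [Y → f ; . C] }  — shift
  I9: { [Y → f ; C .] }  — reduce
  I10: { [C → Y Y . f] }  — shift
  I11: { [C → Y Y f .] }  — reduce
  I12: { [S → . ; Y S], [S → . ;], [S → ; Y . S] }  — shift
  I13: { [S → ; . Y S], [S → ; .], [Y → . f ; C] }  — shift, reduce
  I14: { [S → ; Y S .] }  — reduce

I3 contains complete items [C → ; .], [S → ; .] — reduce-reduce conflict.

Answer: Yes — I3: [C → ; .] vs [S → ; .]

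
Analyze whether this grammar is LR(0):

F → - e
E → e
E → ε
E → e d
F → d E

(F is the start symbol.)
No. Shift-reduce conflict between [E → .] and [E → . e]

Augment with F' → F and build the canonical LR(0) collection (I0 = CLOSURE({[F' → . F]}), then GOTO on every symbol after a dot until no new states appear). It has 8 states:
  I0: { [F → . - e], [F → . d E], [F' → . F] }  — shift
  I1: { [F → - . e] }  — shift
  I2: { [F' → F .] }  — accept
  I3: { [E → . e d], [E → . e], [E → .], [F → d . E] }  — shift, reduce
  I4: { [F → d E .] }  — reduce
  I5: { [E → e . d], [E → e .] }  — shift, reduce
  I6: { [E → e d .] }  — reduce
  I7: { [F → - e .] }  — reduce

Conflict in state I3:
  Shift-reduce conflict between [E → .] and [E → . e]
So the grammar is NOT LR(0).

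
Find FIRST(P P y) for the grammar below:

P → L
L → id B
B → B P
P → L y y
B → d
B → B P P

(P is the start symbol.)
FIRST sets of the non-terminals involved (from the grammar, by fixed-point iteration):
  FIRST(P) = { 'id' }

To compute FIRST(P P y), process the symbols left to right:
Symbol P is a non-terminal. Add FIRST(P) \ {ε} = { 'id' }
P is not nullable (ε ∉ FIRST(P)), so stop here.
FIRST(P P y) = { 'id' }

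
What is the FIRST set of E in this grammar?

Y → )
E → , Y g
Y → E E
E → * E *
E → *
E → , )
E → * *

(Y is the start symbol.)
{ '*', ',' }

From E → , Y g:
  - ',' is a terminal: add ',' and stop
From E → * E *:
  - '*' is a terminal: add '*' and stop
From E → *:
  - '*' is a terminal: add '*' and stop
From E → , ):
  - ',' is a terminal: add ',' and stop
From E → * *:
  - '*' is a terminal: add '*' and stop

Collecting: FIRST(E) = { '*', ',' }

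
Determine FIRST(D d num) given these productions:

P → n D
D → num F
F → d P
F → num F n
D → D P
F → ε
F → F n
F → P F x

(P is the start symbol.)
{ 'num' }

FIRST sets of the non-terminals involved (from the grammar, by fixed-point iteration):
  FIRST(D) = { 'num' }

To compute FIRST(D d num), process the symbols left to right:
Symbol D is a non-terminal. Add FIRST(D) \ {ε} = { 'num' }
D is not nullable (ε ∉ FIRST(D)), so stop here.
FIRST(D d num) = { 'num' }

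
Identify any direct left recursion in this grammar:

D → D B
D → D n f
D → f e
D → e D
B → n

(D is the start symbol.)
Yes, D is left-recursive

Direct left recursion occurs when N → N α for some non-terminal N (the right-hand side begins with the left-hand side itself).

D → D B: LEFT RECURSIVE (starts with D)
D → D n f: LEFT RECURSIVE (starts with D)
D → f e: starts with f
D → e D: starts with e
B → n: starts with n

The grammar has direct left recursion on: D.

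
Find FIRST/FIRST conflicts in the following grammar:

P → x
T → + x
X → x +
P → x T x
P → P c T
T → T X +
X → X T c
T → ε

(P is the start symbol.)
FIRST sets of the non-terminals at (or reachable through a nullable prefix from) the front of some alternative:
  FIRST(P) = { 'x' }
  FIRST(T) = { '+', 'x', ε }
  FIRST(X) = { 'x' }

Productions for P:
  P → x: FIRST = { 'x' }
  P → x T x: FIRST = { 'x' }
  P → P c T: FIRST = { 'x' }
Productions for T:
  T → + x: FIRST = { '+' }
  T → T X +: FIRST = { '+', 'x' }
  T → ε: FIRST = { ε }
Productions for X:
  X → x +: FIRST = { 'x' }
  X → X T c: FIRST = { 'x' }

Conflict for P: P → x and P → x T x
  Overlap: { 'x' }
Conflict for P: P → x and P → P c T
  Overlap: { 'x' }
Conflict for P: P → x T x and P → P c T
  Overlap: { 'x' }
Conflict for T: T → + x and T → T X +
  Overlap: { '+' }
Conflict for X: X → x + and X → X T c
  Overlap: { 'x' }

Answer: Yes. P → x / P → x T x on { 'x' }; P → x / P → P c T on { 'x' }; P → x T x / P → P c T on { 'x' }; T → '+' x / T → T X '+' on { '+' }; X → x '+' / X → X T c on { 'x' }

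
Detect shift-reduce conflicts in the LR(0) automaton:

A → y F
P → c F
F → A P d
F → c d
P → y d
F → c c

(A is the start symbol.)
Augment with A' → A and build the canonical LR(0) collection (I0 = CLOSURE({[A' → . A]}), then GOTO on every symbol after a dot until no new states appear). It has 14 states:
  I0: { [A → . y F], [A' → . A] }  — shift
  I1: { [A' → A .] }  — accept
  I2: { [A → . y F], [A → y . F], [F → . A P d], [F → . c c], [F → . c d] }  — shift
  I3: { [F → A . P d], [P → . c F], [P → . y d] }  — shift
  I4: { [A → y F .] }  — reduce
  I5: { [F → c . c], [F → c . d] }  — shift
  I6: { [F → c c .] }  — reduce
  I7: { [F → c d .] }  — reduce
  I8: { [F → A P . d] }  — shift
  I9: { [A → . y F], [F → . A P d], [F → . c c], [F → . c d], [P → c . F] }  — shift
  I10: { [P → y . d] }  — shift
  I11: { [P → y d .] }  — reduce
  I12: { [P → c F .] }  — reduce
  I13: { [F → A P d .] }  — reduce

No state contains both a complete item and a shift item.

Answer: No shift-reduce conflicts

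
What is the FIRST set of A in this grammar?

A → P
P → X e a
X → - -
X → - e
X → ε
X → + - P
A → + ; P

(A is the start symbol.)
{ '+', '-', 'e' }

To compute FIRST(A), examine every production with A on the left-hand side, reading each right-hand side left to right until a non-nullable symbol is reached.

FIRST sets of the other non-terminals involved (by the same procedure, iterated to a fixed point):
  FIRST(P) = { '+', '-', 'e' }

From A → P:
  - P is a non-terminal: add FIRST(P) \ {ε} = { '+', '-', 'e' }
    P is not nullable, so stop
From A → + ; P:
  - '+' is a terminal: add '+' and stop

Collecting: FIRST(A) = { '+', '-', 'e' }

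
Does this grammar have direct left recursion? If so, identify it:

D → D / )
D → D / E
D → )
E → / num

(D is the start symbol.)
Yes, D is left-recursive

Direct left recursion occurs when N → N α for some non-terminal N (the right-hand side begins with the left-hand side itself).

D → D / ): LEFT RECURSIVE (starts with D)
D → D / E: LEFT RECURSIVE (starts with D)
D → ): starts with ')'
E → / num: starts with '/'

The grammar has direct left recursion on: D.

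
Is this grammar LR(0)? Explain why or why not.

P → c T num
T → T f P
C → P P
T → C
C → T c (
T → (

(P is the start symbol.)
Yes, the grammar is LR(0)

A grammar is LR(0) if no state in the canonical LR(0) collection has:
  - both a shift item (dot before a terminal) and a complete item (shift-reduce conflict), or
  - two or more complete items (reduce-reduce conflict; the accept item [P' → P .] counts as a complete item here).

Augment with P' → P and build the canonical LR(0) collection (I0 = CLOSURE({[P' → . P]}), then GOTO on every symbol after a dot until no new states appear). It has 13 states:
  I0: { [P → . c T num], [P' → . P] }  — shift
  I1: { [P' → P .] }  — accept
  I2: { [C → . P P], [C → . T c (], [P → . c T num], [P → c . T num], [T → . (], [T → . C], [T → . T f P] }  — shift
  I3: { [T → ( .] }  — reduce
  I4: { [T → C .] }  — reduce
  I5: { [C → P . P], [P → . c T num] }  — shift
  I6: { [C → T . c (], [P → c T . num], [T → T . f P] }  — shift
  I7: { [C → T c . (] }  — shift
  I8: { [P → . c T num], [T → T f . P] }  — shift
  I9: { [P → c T num .] }  — reduce
  I10: { [T → T f P .] }  — reduce
  I11: { [C → T c ( .] }  — reduce
  I12: { [C → P P .] }  — reduce

Every state is either a pure shift/goto state or contains exactly one complete item and nothing to shift — no conflicts. The grammar is LR(0).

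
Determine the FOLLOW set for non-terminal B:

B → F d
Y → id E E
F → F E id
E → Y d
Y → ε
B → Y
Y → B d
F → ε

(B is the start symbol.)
{ $, 'd' }

B is the start symbol, so $ ∈ FOLLOW(B).
In Y → B d: B is followed by d, add FIRST(d) \ {ε} = { 'd' }

Taking the union: FOLLOW(B) = { $, 'd' }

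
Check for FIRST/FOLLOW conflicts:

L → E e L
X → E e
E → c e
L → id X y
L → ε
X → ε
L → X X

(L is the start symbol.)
Yes. X → E e with FOLLOW(X) on { 'c' }

A FIRST/FOLLOW conflict occurs when a non-terminal N has a nullable alternative N → β (β ⇒* ε) and another alternative N → α with FIRST(α) ∩ FOLLOW(N) ≠ ∅: on such a lookahead the parser cannot decide between expanding α and letting N vanish via β.

Nullable non-terminals: L, X.
FIRST sets used below: FIRST(E) = { 'c' }, FIRST(X) = { 'c', ε }

L: nullable alternative(s) L → ε, L → X X; FOLLOW(L) = { $ }
  L → E e L: FIRST \ {ε} = { 'c' } — disjoint from FOLLOW(L)
  L → id X y: FIRST \ {ε} = { 'id' } — disjoint from FOLLOW(L)
  L → ε: FIRST \ {ε} = { } — disjoint from FOLLOW(L)
  L → X X: FIRST \ {ε} = { 'c' } — disjoint from FOLLOW(L)

X: nullable alternative(s) X → ε; FOLLOW(X) = { $, 'c', 'y' }
  X → E e: FIRST \ {ε} = { 'c' } — overlaps FOLLOW(X) on { 'c' }: CONFLICT
  X → ε: FIRST \ {ε} = { } — this is the only nullable alternative, skip

E has no nullable alternative, so no FIRST/FOLLOW check is needed there.

So the grammar has 1 FIRST/FOLLOW conflict (marked CONFLICT above).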